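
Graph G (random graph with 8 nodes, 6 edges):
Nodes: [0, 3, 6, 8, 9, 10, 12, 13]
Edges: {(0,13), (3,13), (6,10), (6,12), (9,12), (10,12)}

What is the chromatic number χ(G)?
Clique number ω(G) = 3 (lower bound: χ ≥ ω).
The clique on [6, 10, 12] has size 3, forcing χ ≥ 3, and the coloring below uses 3 colors, so χ(G) = 3.
A valid 3-coloring: color 1: [8, 12, 13]; color 2: [0, 3, 6, 9]; color 3: [10].

χ(G) = 3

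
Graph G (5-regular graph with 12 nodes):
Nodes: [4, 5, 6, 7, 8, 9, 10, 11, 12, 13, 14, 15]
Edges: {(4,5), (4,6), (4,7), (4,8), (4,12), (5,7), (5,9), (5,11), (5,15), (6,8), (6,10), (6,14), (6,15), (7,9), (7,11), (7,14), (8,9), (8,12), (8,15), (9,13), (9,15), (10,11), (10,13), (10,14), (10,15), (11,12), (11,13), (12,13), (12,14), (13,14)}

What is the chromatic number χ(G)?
Clique number ω(G) = 3 (lower bound: χ ≥ ω).
Suppose a proper 3-coloring c exists. The clique [4, 5, 7] takes 3 distinct colors; by symmetry let c(4) = 1, c(5) = 2, c(7) = 3.
- Vertex 9: neighbors [5, 7] already have colors [2, 3] ⇒ c(9) = 1.
- Vertex 11: neighbors [5, 7] already have colors [2, 3] ⇒ c(11) = 1.
- Vertex 15: neighbors [9, 5] already have colors [1, 2] ⇒ c(15) = 3.
- Vertex 6: neighbors [4, 15] already have colors [1, 3] ⇒ c(6) = 2.
- Vertex 10: neighbors [11, 6, 15] already have colors [1, 2, 3] — all 3 colors blocked. Contradiction.
The forced assignments end in a contradiction, so G has no proper 3-coloring (χ ≥ 4).
The coloring below uses 4 colors, so χ(G) = 4.
A valid 4-coloring: color 1: [6, 9, 12]; color 2: [4, 11, 14, 15]; color 3: [7, 8, 13]; color 4: [5, 10].

χ(G) = 4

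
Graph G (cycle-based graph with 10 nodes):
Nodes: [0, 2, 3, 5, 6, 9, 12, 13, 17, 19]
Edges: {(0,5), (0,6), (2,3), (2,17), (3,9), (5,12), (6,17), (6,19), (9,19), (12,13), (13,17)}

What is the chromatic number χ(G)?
χ(G) = 2

Clique number ω(G) = 2 (lower bound: χ ≥ ω).
The graph is bipartite (no odd cycle), so 2 colors suffice: χ(G) = 2.
A valid 2-coloring: color 1: [0, 3, 12, 17, 19]; color 2: [2, 5, 6, 9, 13].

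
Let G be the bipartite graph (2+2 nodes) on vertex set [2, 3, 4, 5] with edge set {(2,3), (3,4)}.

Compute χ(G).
χ(G) = 2

Clique number ω(G) = 2 (lower bound: χ ≥ ω).
The graph is bipartite (no odd cycle), so 2 colors suffice: χ(G) = 2.
A valid 2-coloring: color 1: [3, 5]; color 2: [2, 4].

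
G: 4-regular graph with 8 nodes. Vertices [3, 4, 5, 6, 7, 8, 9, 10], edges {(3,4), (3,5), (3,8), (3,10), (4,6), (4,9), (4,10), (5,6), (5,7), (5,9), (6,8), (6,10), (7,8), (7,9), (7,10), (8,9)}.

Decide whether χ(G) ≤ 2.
The clique on vertices [7, 8, 9] has size 3 > 2, so it alone needs 3 colors.

No, G is not 2-colorable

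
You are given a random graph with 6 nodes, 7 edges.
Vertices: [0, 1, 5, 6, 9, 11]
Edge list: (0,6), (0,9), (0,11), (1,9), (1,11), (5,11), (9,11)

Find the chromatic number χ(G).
Clique number ω(G) = 3 (lower bound: χ ≥ ω).
The clique on [0, 9, 11] has size 3, forcing χ ≥ 3, and the coloring below uses 3 colors, so χ(G) = 3.
A valid 3-coloring: color 1: [6, 11]; color 2: [0, 1, 5]; color 3: [9].

χ(G) = 3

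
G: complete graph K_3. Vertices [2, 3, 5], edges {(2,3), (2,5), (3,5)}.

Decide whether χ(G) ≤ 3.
Yes, G is 3-colorable

A valid 3-coloring: color 1: [2]; color 2: [3]; color 3: [5].
(χ(G) = 3 ≤ 3.)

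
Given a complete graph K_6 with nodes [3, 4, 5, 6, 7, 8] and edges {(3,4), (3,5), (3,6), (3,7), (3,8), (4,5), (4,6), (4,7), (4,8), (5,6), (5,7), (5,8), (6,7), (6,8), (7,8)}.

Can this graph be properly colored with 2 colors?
The clique on vertices [3, 4, 5, 6, 7, 8] has size 6 > 2, so it alone needs 6 colors.

No, G is not 2-colorable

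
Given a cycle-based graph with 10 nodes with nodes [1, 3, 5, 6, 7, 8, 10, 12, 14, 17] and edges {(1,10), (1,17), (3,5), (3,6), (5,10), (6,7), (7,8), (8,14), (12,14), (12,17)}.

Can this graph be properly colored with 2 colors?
Yes, G is 2-colorable

A valid 2-coloring: color 1: [1, 5, 6, 8, 12]; color 2: [3, 7, 10, 14, 17].
(χ(G) = 2 ≤ 2.)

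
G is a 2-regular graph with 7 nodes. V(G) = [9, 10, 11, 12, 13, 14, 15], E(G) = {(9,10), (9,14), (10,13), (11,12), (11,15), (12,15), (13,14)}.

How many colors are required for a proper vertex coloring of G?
χ(G) = 3

Clique number ω(G) = 3 (lower bound: χ ≥ ω).
The clique on [11, 12, 15] has size 3, forcing χ ≥ 3, and the coloring below uses 3 colors, so χ(G) = 3.
A valid 3-coloring: color 1: [9, 13, 15]; color 2: [10, 11, 14]; color 3: [12].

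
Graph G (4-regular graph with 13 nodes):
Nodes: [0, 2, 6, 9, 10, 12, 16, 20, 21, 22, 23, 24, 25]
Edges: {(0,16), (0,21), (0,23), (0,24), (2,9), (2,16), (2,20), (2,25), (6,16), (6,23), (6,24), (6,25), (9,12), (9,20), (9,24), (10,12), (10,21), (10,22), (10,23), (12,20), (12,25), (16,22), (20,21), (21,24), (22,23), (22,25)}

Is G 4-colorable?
A valid 4-coloring: color 1: [9, 16, 21, 23, 25]; color 2: [0, 2, 6, 12, 22]; color 3: [10, 20, 24].
(χ(G) = 3 ≤ 4.)

Yes, G is 4-colorable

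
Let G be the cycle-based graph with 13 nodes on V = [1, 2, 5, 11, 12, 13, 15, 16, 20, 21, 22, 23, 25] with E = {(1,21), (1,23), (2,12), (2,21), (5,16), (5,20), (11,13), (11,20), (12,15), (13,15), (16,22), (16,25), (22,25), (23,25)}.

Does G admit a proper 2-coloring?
The clique on vertices [16, 22, 25] has size 3 > 2, so it alone needs 3 colors.

No, G is not 2-colorable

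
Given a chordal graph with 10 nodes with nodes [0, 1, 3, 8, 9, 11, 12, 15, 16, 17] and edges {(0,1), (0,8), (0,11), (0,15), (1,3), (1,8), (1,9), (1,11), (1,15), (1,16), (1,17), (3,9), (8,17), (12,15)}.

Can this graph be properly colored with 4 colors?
A valid 4-coloring: color 1: [1, 12]; color 2: [0, 9, 16, 17]; color 3: [3, 8, 11, 15].
(χ(G) = 3 ≤ 4.)

Yes, G is 4-colorable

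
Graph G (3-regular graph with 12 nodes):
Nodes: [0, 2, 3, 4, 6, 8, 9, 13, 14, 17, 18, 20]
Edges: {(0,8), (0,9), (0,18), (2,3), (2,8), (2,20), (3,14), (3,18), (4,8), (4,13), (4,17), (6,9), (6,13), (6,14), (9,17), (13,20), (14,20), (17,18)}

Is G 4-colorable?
Yes, G is 4-colorable

A valid 4-coloring: color 1: [8, 9, 13, 14, 18]; color 2: [0, 3, 4, 6, 20]; color 3: [2, 17].
(χ(G) = 3 ≤ 4.)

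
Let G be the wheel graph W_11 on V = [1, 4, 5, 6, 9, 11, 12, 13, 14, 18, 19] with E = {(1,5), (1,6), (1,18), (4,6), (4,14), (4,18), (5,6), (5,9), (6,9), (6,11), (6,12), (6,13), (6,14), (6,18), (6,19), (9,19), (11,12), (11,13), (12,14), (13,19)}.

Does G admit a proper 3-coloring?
A valid 3-coloring: color 1: [6]; color 2: [5, 11, 14, 18, 19]; color 3: [1, 4, 9, 12, 13].
(χ(G) = 3 ≤ 3.)

Yes, G is 3-colorable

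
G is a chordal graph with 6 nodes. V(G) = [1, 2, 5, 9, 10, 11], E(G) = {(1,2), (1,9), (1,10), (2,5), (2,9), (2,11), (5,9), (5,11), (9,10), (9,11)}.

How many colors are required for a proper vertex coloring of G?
Clique number ω(G) = 4 (lower bound: χ ≥ ω).
The clique on [2, 5, 9, 11] has size 4, forcing χ ≥ 4, and the coloring below uses 4 colors, so χ(G) = 4.
A valid 4-coloring: color 1: [9]; color 2: [2, 10]; color 3: [1, 11]; color 4: [5].

χ(G) = 4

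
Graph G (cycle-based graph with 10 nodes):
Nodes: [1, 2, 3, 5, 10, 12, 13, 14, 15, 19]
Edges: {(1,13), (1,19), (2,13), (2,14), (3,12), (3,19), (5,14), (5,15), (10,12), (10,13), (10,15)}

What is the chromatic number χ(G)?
Clique number ω(G) = 2 (lower bound: χ ≥ ω).
The graph is bipartite (no odd cycle), so 2 colors suffice: χ(G) = 2.
A valid 2-coloring: color 1: [1, 2, 3, 5, 10]; color 2: [12, 13, 14, 15, 19].

χ(G) = 2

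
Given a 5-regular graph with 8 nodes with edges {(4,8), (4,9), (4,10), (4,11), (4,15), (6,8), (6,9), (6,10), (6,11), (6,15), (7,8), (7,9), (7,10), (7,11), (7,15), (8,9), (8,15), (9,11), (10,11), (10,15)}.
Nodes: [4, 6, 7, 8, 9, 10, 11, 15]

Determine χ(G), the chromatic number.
χ(G) = 4

Clique number ω(G) = 3 (lower bound: χ ≥ ω).
Odd cycle [8, 15, 10, 11, 9] needs 3 colors (χ ≥ 3).
Vertex 4 is adjacent to every vertex of [8, 9, 10, 11, 15], which already need 3 colors among themselves, so 4 needs a new color (χ ≥ 4).
The coloring below uses 4 colors, so χ(G) = 4.
A valid 4-coloring: color 1: [4, 6, 7]; color 2: [8, 11]; color 3: [9, 10]; color 4: [15].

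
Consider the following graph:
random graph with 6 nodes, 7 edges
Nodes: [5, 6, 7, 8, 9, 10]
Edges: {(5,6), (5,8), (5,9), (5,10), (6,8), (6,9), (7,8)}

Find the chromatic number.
Clique number ω(G) = 3 (lower bound: χ ≥ ω).
The clique on [5, 6, 8] has size 3, forcing χ ≥ 3, and the coloring below uses 3 colors, so χ(G) = 3.
A valid 3-coloring: color 1: [5, 7]; color 2: [6, 10]; color 3: [8, 9].

χ(G) = 3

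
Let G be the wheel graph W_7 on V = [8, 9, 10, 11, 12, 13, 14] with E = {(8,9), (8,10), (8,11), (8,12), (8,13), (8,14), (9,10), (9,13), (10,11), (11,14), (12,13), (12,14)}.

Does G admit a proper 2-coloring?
The clique on vertices [8, 9, 10] has size 3 > 2, so it alone needs 3 colors.

No, G is not 2-colorable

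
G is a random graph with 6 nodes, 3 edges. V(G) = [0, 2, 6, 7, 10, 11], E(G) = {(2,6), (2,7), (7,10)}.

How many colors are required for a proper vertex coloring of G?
Clique number ω(G) = 2 (lower bound: χ ≥ ω).
The graph is bipartite (no odd cycle), so 2 colors suffice: χ(G) = 2.
A valid 2-coloring: color 1: [0, 6, 7, 11]; color 2: [2, 10].

χ(G) = 2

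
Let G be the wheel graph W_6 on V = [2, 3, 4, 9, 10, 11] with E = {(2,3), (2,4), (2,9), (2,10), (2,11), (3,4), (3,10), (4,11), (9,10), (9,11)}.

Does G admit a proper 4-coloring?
A valid 4-coloring: color 1: [2]; color 2: [4, 9]; color 3: [10, 11]; color 4: [3].
(χ(G) = 4 ≤ 4.)

Yes, G is 4-colorable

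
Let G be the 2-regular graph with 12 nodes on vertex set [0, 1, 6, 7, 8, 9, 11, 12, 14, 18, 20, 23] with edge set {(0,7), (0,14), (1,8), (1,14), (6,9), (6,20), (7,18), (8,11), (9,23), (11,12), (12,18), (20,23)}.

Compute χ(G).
χ(G) = 2

Clique number ω(G) = 2 (lower bound: χ ≥ ω).
The graph is bipartite (no odd cycle), so 2 colors suffice: χ(G) = 2.
A valid 2-coloring: color 1: [0, 1, 6, 11, 18, 23]; color 2: [7, 8, 9, 12, 14, 20].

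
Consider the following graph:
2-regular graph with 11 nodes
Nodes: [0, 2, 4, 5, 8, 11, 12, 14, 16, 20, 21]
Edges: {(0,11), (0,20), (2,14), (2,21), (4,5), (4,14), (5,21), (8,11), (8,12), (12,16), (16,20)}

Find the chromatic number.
Clique number ω(G) = 2 (lower bound: χ ≥ ω).
Odd cycle [21, 2, 14, 4, 5] needs 3 colors (χ ≥ 3).
The coloring below uses 3 colors, so χ(G) = 3.
A valid 3-coloring: color 1: [4, 11, 12, 20, 21]; color 2: [0, 5, 8, 14, 16]; color 3: [2].

χ(G) = 3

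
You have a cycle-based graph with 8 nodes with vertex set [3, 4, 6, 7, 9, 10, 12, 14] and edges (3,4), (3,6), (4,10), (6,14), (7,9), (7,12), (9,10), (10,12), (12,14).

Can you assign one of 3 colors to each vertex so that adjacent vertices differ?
A valid 3-coloring: color 1: [3, 7, 10, 14]; color 2: [4, 6, 9, 12].
(χ(G) = 2 ≤ 3.)

Yes, G is 3-colorable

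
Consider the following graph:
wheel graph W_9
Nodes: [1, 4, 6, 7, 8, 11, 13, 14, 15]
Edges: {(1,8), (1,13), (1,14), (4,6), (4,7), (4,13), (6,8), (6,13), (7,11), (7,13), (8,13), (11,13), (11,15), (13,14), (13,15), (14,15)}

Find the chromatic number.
Clique number ω(G) = 3 (lower bound: χ ≥ ω).
The clique on [1, 8, 13] has size 3, forcing χ ≥ 3, and the coloring below uses 3 colors, so χ(G) = 3.
A valid 3-coloring: color 1: [13]; color 2: [4, 8, 11, 14]; color 3: [1, 6, 7, 15].

χ(G) = 3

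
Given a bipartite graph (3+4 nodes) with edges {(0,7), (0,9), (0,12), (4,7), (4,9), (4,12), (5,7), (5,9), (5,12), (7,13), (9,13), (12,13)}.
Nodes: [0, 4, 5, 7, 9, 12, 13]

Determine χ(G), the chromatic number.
Clique number ω(G) = 2 (lower bound: χ ≥ ω).
The graph is bipartite (no odd cycle), so 2 colors suffice: χ(G) = 2.
A valid 2-coloring: color 1: [7, 9, 12]; color 2: [0, 4, 5, 13].

χ(G) = 2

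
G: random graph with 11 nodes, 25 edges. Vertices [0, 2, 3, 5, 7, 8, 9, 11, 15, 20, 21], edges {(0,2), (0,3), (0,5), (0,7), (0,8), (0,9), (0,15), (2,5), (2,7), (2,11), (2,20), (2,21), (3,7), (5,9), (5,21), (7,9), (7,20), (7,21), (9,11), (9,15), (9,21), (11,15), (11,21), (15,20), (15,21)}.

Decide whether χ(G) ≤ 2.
No, G is not 2-colorable

The clique on vertices [9, 11, 15, 21] has size 4 > 2, so it alone needs 4 colors.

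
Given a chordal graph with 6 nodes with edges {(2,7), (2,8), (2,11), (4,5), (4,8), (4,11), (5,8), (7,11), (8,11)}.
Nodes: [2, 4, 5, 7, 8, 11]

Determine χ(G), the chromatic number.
Clique number ω(G) = 3 (lower bound: χ ≥ ω).
The clique on [2, 8, 11] has size 3, forcing χ ≥ 3, and the coloring below uses 3 colors, so χ(G) = 3.
A valid 3-coloring: color 1: [7, 8]; color 2: [5, 11]; color 3: [2, 4].

χ(G) = 3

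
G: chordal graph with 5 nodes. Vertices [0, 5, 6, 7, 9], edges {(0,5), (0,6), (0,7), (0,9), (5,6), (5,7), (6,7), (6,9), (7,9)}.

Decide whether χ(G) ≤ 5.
Yes, G is 5-colorable

A valid 5-coloring: color 1: [0]; color 2: [6]; color 3: [7]; color 4: [5, 9].
(χ(G) = 4 ≤ 5.)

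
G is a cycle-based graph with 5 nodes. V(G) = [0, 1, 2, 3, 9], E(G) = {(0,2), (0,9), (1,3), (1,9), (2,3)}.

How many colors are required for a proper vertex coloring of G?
Clique number ω(G) = 2 (lower bound: χ ≥ ω).
Odd cycle [9, 1, 3, 2, 0] needs 3 colors (χ ≥ 3).
The coloring below uses 3 colors, so χ(G) = 3.
A valid 3-coloring: color 1: [2, 9]; color 2: [0, 1]; color 3: [3].

χ(G) = 3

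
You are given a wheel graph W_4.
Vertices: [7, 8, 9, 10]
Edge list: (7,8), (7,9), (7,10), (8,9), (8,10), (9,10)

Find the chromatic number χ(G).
χ(G) = 4

Clique number ω(G) = 4 (lower bound: χ ≥ ω).
The clique on [7, 8, 9, 10] has size 4, forcing χ ≥ 4, and the coloring below uses 4 colors, so χ(G) = 4.
A valid 4-coloring: color 1: [10]; color 2: [7]; color 3: [9]; color 4: [8].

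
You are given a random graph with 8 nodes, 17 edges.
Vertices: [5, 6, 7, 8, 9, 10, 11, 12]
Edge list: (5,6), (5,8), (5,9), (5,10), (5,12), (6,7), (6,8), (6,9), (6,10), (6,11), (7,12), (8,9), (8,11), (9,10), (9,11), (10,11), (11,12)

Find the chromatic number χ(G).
Clique number ω(G) = 4 (lower bound: χ ≥ ω).
The clique on [6, 8, 9, 11] has size 4, forcing χ ≥ 4, and the coloring below uses 4 colors, so χ(G) = 4.
A valid 4-coloring: color 1: [6, 12]; color 2: [5, 7, 11]; color 3: [9]; color 4: [8, 10].

χ(G) = 4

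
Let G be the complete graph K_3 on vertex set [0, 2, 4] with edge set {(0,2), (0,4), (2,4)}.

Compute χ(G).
Clique number ω(G) = 3 (lower bound: χ ≥ ω).
The clique on [0, 2, 4] has size 3, forcing χ ≥ 3, and the coloring below uses 3 colors, so χ(G) = 3.
A valid 3-coloring: color 1: [0]; color 2: [4]; color 3: [2].

χ(G) = 3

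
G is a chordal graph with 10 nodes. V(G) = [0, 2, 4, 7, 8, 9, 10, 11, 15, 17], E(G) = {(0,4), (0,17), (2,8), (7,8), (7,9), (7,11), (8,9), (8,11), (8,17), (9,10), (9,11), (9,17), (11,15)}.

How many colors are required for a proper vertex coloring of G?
χ(G) = 4

Clique number ω(G) = 4 (lower bound: χ ≥ ω).
The clique on [7, 8, 9, 11] has size 4, forcing χ ≥ 4, and the coloring below uses 4 colors, so χ(G) = 4.
A valid 4-coloring: color 1: [0, 8, 10, 15]; color 2: [2, 4, 9]; color 3: [11, 17]; color 4: [7].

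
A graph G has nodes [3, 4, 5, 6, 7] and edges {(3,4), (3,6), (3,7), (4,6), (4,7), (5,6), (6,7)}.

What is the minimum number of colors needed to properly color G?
χ(G) = 4

Clique number ω(G) = 4 (lower bound: χ ≥ ω).
The clique on [3, 4, 6, 7] has size 4, forcing χ ≥ 4, and the coloring below uses 4 colors, so χ(G) = 4.
A valid 4-coloring: color 1: [6]; color 2: [3, 5]; color 3: [4]; color 4: [7].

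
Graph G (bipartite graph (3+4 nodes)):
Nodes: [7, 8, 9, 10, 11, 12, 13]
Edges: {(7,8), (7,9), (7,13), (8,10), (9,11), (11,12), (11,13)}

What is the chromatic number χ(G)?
Clique number ω(G) = 2 (lower bound: χ ≥ ω).
The graph is bipartite (no odd cycle), so 2 colors suffice: χ(G) = 2.
A valid 2-coloring: color 1: [7, 10, 11]; color 2: [8, 9, 12, 13].

χ(G) = 2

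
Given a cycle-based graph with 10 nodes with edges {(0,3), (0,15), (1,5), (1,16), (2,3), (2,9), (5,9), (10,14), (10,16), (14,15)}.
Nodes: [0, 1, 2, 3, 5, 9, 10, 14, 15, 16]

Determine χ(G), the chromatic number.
χ(G) = 2

Clique number ω(G) = 2 (lower bound: χ ≥ ω).
The graph is bipartite (no odd cycle), so 2 colors suffice: χ(G) = 2.
A valid 2-coloring: color 1: [0, 2, 5, 14, 16]; color 2: [1, 3, 9, 10, 15].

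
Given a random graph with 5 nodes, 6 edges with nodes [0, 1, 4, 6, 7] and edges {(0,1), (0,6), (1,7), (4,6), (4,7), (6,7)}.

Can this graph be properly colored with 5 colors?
A valid 5-coloring: color 1: [1, 6]; color 2: [0, 7]; color 3: [4].
(χ(G) = 3 ≤ 5.)

Yes, G is 5-colorable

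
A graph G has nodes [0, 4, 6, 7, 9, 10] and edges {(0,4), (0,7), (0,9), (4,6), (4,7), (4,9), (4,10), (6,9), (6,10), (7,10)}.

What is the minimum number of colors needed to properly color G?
χ(G) = 4

Clique number ω(G) = 3 (lower bound: χ ≥ ω).
Odd cycle [7, 0, 9, 6, 10] needs 3 colors (χ ≥ 3).
Vertex 4 is adjacent to every vertex of [0, 6, 7, 9, 10], which already need 3 colors among themselves, so 4 needs a new color (χ ≥ 4).
The coloring below uses 4 colors, so χ(G) = 4.
A valid 4-coloring: color 1: [4]; color 2: [6, 7]; color 3: [0, 10]; color 4: [9].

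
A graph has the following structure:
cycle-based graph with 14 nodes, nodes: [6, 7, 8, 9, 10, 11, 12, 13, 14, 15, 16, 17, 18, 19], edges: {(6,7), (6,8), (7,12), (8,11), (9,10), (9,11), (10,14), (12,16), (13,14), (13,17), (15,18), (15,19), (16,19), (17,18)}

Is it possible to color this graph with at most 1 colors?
No, G is not 1-colorable

Edge (6,8) forces its endpoints to differ, so 1 color is not enough.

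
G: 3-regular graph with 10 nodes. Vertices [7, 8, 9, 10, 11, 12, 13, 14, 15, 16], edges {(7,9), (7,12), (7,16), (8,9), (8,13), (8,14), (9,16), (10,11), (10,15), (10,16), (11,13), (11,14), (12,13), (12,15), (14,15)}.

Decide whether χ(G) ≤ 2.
The clique on vertices [7, 9, 16] has size 3 > 2, so it alone needs 3 colors.

No, G is not 2-colorable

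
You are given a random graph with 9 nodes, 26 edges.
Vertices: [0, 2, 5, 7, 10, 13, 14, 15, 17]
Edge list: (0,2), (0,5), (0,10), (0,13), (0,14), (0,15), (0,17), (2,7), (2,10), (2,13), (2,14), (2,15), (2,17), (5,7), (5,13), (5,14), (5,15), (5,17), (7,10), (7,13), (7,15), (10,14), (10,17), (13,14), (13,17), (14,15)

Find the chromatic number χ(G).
Clique number ω(G) = 4 (lower bound: χ ≥ ω).
The clique on [0, 2, 10, 17] has size 4, forcing χ ≥ 4, and the coloring below uses 4 colors, so χ(G) = 4.
A valid 4-coloring: color 1: [2, 5]; color 2: [0, 7]; color 3: [14, 17]; color 4: [10, 13, 15].

χ(G) = 4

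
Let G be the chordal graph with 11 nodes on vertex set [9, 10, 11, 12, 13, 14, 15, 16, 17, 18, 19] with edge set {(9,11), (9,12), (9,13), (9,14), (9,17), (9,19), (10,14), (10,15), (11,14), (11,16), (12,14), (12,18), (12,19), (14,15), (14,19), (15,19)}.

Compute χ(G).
Clique number ω(G) = 4 (lower bound: χ ≥ ω).
The clique on [9, 12, 14, 19] has size 4, forcing χ ≥ 4, and the coloring below uses 4 colors, so χ(G) = 4.
A valid 4-coloring: color 1: [9, 15, 16, 18]; color 2: [13, 14, 17]; color 3: [10, 11, 19]; color 4: [12].

χ(G) = 4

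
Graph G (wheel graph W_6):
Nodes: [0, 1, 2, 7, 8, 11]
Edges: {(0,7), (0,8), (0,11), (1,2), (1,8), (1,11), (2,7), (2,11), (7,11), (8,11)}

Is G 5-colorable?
Yes, G is 5-colorable

A valid 5-coloring: color 1: [11]; color 2: [0, 2]; color 3: [7, 8]; color 4: [1].
(χ(G) = 4 ≤ 5.)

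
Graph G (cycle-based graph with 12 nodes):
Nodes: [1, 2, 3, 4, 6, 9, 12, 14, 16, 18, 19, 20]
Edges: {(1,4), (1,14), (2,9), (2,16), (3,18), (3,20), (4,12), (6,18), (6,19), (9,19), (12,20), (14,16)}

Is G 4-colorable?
A valid 4-coloring: color 1: [2, 4, 14, 18, 19, 20]; color 2: [1, 3, 6, 9, 12, 16].
(χ(G) = 2 ≤ 4.)

Yes, G is 4-colorable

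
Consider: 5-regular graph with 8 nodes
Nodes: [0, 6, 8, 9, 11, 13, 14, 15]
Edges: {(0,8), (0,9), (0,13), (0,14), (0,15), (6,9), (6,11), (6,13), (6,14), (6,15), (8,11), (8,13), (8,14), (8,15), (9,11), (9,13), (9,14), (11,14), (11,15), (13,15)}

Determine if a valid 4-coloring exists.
A valid 4-coloring: color 1: [8, 9]; color 2: [0, 6]; color 3: [11, 13]; color 4: [14, 15].
(χ(G) = 4 ≤ 4.)

Yes, G is 4-colorable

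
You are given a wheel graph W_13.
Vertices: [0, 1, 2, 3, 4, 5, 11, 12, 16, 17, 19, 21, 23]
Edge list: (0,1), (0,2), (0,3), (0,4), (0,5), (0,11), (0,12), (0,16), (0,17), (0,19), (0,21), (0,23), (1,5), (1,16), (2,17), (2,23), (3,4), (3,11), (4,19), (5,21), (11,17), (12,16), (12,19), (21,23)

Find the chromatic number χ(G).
Clique number ω(G) = 3 (lower bound: χ ≥ ω).
The clique on [0, 1, 16] has size 3, forcing χ ≥ 3, and the coloring below uses 3 colors, so χ(G) = 3.
A valid 3-coloring: color 1: [0]; color 2: [3, 5, 16, 17, 19, 23]; color 3: [1, 2, 4, 11, 12, 21].

χ(G) = 3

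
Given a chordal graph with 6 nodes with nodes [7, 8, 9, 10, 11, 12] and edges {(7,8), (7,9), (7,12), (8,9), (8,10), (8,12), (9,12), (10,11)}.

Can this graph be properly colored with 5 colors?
Yes, G is 5-colorable

A valid 5-coloring: color 1: [8, 11]; color 2: [9, 10]; color 3: [12]; color 4: [7].
(χ(G) = 4 ≤ 5.)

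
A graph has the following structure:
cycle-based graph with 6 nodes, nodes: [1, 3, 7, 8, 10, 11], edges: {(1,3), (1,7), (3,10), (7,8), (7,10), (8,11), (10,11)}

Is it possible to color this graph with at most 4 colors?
A valid 4-coloring: color 1: [3, 7, 11]; color 2: [1, 8, 10].
(χ(G) = 2 ≤ 4.)

Yes, G is 4-colorable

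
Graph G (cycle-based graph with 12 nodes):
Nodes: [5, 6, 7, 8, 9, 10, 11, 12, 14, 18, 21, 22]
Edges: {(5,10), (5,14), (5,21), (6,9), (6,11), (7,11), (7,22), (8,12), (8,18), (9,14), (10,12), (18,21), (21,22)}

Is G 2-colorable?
Yes, G is 2-colorable

A valid 2-coloring: color 1: [5, 9, 11, 12, 18, 22]; color 2: [6, 7, 8, 10, 14, 21].
(χ(G) = 2 ≤ 2.)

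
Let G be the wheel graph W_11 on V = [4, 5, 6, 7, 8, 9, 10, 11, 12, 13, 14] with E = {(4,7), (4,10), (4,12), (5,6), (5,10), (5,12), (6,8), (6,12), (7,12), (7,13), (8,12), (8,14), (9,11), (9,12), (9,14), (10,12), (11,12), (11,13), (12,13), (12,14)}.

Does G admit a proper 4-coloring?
Yes, G is 4-colorable

A valid 4-coloring: color 1: [12]; color 2: [4, 5, 8, 9, 13]; color 3: [6, 7, 10, 11, 14].
(χ(G) = 3 ≤ 4.)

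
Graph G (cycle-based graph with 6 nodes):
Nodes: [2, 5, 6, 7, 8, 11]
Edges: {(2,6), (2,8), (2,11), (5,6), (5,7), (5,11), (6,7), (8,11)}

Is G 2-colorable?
No, G is not 2-colorable

The clique on vertices [2, 8, 11] has size 3 > 2, so it alone needs 3 colors.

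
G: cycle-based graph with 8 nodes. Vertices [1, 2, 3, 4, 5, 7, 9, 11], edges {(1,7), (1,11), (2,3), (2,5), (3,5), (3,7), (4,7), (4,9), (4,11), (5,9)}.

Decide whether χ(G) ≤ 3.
A valid 3-coloring: color 1: [5, 7, 11]; color 2: [1, 3, 4]; color 3: [2, 9].
(χ(G) = 3 ≤ 3.)

Yes, G is 3-colorable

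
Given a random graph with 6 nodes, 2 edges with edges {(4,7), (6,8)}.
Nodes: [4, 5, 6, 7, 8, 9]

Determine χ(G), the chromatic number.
χ(G) = 2

Clique number ω(G) = 2 (lower bound: χ ≥ ω).
The graph is bipartite (no odd cycle), so 2 colors suffice: χ(G) = 2.
A valid 2-coloring: color 1: [4, 5, 8, 9]; color 2: [6, 7].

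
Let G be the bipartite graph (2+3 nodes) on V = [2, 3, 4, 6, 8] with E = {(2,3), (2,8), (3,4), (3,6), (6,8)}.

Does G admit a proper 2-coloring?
Yes, G is 2-colorable

A valid 2-coloring: color 1: [3, 8]; color 2: [2, 4, 6].
(χ(G) = 2 ≤ 2.)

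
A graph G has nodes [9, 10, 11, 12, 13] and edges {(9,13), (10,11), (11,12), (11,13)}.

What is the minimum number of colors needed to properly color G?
χ(G) = 2

Clique number ω(G) = 2 (lower bound: χ ≥ ω).
The graph is bipartite (no odd cycle), so 2 colors suffice: χ(G) = 2.
A valid 2-coloring: color 1: [9, 11]; color 2: [10, 12, 13].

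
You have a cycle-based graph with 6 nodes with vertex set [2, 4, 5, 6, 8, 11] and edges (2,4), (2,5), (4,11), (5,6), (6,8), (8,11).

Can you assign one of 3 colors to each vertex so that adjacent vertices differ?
Yes, G is 3-colorable

A valid 3-coloring: color 1: [2, 6, 11]; color 2: [4, 5, 8].
(χ(G) = 2 ≤ 3.)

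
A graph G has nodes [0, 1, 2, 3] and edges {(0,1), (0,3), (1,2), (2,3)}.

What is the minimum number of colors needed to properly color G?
χ(G) = 2

Clique number ω(G) = 2 (lower bound: χ ≥ ω).
The graph is bipartite (no odd cycle), so 2 colors suffice: χ(G) = 2.
A valid 2-coloring: color 1: [0, 2]; color 2: [1, 3].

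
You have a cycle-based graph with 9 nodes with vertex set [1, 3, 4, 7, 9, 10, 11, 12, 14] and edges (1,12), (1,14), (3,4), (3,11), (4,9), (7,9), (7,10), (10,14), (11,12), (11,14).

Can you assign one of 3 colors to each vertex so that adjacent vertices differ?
Yes, G is 3-colorable

A valid 3-coloring: color 1: [3, 7, 12, 14]; color 2: [1, 9, 10, 11]; color 3: [4].
(χ(G) = 3 ≤ 3.)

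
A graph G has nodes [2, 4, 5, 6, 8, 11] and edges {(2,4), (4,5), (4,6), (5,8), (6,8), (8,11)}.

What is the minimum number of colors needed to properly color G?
Clique number ω(G) = 2 (lower bound: χ ≥ ω).
The graph is bipartite (no odd cycle), so 2 colors suffice: χ(G) = 2.
A valid 2-coloring: color 1: [4, 8]; color 2: [2, 5, 6, 11].

χ(G) = 2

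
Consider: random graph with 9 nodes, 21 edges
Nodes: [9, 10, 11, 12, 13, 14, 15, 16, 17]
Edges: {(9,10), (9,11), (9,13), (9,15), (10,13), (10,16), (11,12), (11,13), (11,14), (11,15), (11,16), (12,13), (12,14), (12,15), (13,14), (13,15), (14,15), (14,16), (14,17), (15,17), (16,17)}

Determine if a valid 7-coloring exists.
A valid 7-coloring: color 1: [15, 16]; color 2: [9, 14]; color 3: [10, 11, 17]; color 4: [13]; color 5: [12].
(χ(G) = 5 ≤ 7.)

Yes, G is 7-colorable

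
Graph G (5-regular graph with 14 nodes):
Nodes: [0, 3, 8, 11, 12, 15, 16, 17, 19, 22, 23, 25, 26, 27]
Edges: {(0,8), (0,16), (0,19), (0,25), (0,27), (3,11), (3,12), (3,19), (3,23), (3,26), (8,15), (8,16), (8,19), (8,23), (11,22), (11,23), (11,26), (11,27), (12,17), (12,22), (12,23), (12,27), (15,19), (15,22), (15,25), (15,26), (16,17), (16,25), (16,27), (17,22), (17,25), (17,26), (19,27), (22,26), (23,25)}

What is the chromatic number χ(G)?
Clique number ω(G) = 3 (lower bound: χ ≥ ω).
Suppose a proper 3-coloring c exists. The clique [0, 8, 16] takes 3 distinct colors; by symmetry let c(0) = 1, c(8) = 2, c(16) = 3.
- Vertex 19: neighbors [0, 8] already have colors [1, 2] ⇒ c(19) = 3.
- Vertex 15: neighbors [8, 19] already have colors [2, 3] ⇒ c(15) = 1.
- Vertex 25: neighbors [0, 16] already have colors [1, 3] ⇒ c(25) = 2.
- Vertex 17: neighbors [25, 16] already have colors [2, 3] ⇒ c(17) = 1.
- Vertex 27: neighbors [0, 16] already have colors [1, 3] ⇒ c(27) = 2.
- Vertex 12: neighbors [17, 27] already have colors [1, 2] ⇒ c(12) = 3.
- Vertex 22: neighbors [15, 12] already have colors [1, 3] ⇒ c(22) = 2.
- Vertex 23: neighbors [8, 12] already have colors [2, 3] ⇒ c(23) = 1.
- Vertex 3: neighbors [23, 12] already have colors [1, 3] ⇒ c(3) = 2.
- Vertex 11: neighbors [23, 3] already have colors [1, 2] ⇒ c(11) = 3.
- Vertex 26: neighbors [15, 3, 11] already have colors [1, 2, 3] — all 3 colors blocked. Contradiction.
The forced assignments end in a contradiction, so G has no proper 3-coloring (χ ≥ 4).
The coloring below uses 4 colors, so χ(G) = 4.
A valid 4-coloring: color 1: [12, 16, 19, 26]; color 2: [15, 17, 23, 27]; color 3: [3, 8, 22, 25]; color 4: [0, 11].

χ(G) = 4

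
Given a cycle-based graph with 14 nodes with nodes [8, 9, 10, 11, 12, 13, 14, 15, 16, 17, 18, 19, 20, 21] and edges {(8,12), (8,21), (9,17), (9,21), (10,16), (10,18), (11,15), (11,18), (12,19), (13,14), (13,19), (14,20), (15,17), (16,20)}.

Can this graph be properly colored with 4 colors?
Yes, G is 4-colorable

A valid 4-coloring: color 1: [8, 9, 14, 15, 16, 18, 19]; color 2: [10, 11, 12, 13, 17, 20, 21].
(χ(G) = 2 ≤ 4.)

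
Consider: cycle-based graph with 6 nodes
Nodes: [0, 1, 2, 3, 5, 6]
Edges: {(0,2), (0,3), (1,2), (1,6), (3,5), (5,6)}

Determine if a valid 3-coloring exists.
A valid 3-coloring: color 1: [0, 1, 5]; color 2: [2, 3, 6].
(χ(G) = 2 ≤ 3.)

Yes, G is 3-colorable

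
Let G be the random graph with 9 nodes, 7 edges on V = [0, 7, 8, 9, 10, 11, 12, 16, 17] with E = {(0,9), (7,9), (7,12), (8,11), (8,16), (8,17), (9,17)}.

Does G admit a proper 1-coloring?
No, G is not 1-colorable

Edge (0,9) forces its endpoints to differ, so 1 color is not enough.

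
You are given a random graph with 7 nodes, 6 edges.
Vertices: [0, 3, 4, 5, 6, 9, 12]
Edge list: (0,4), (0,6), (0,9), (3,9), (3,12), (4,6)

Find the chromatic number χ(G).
χ(G) = 3

Clique number ω(G) = 3 (lower bound: χ ≥ ω).
The clique on [0, 4, 6] has size 3, forcing χ ≥ 3, and the coloring below uses 3 colors, so χ(G) = 3.
A valid 3-coloring: color 1: [0, 3, 5]; color 2: [6, 9, 12]; color 3: [4].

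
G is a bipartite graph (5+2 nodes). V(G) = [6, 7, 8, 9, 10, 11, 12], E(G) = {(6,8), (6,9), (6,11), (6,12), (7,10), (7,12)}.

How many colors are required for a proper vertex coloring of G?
Clique number ω(G) = 2 (lower bound: χ ≥ ω).
The graph is bipartite (no odd cycle), so 2 colors suffice: χ(G) = 2.
A valid 2-coloring: color 1: [6, 7]; color 2: [8, 9, 10, 11, 12].

χ(G) = 2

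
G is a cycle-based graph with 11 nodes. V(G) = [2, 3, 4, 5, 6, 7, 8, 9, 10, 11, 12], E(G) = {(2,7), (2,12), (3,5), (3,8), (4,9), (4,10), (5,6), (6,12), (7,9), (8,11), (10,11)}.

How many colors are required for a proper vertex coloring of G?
Clique number ω(G) = 2 (lower bound: χ ≥ ω).
Odd cycle [10, 4, 9, 7, 2, 12, 6, 5, 3, 8, 11] needs 3 colors (χ ≥ 3).
The coloring below uses 3 colors, so χ(G) = 3.
A valid 3-coloring: color 1: [2, 6, 8, 9, 10]; color 2: [4, 5, 7, 11, 12]; color 3: [3].

χ(G) = 3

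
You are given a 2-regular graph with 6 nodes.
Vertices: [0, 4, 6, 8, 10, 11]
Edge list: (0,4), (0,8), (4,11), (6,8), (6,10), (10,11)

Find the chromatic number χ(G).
Clique number ω(G) = 2 (lower bound: χ ≥ ω).
The graph is bipartite (no odd cycle), so 2 colors suffice: χ(G) = 2.
A valid 2-coloring: color 1: [4, 8, 10]; color 2: [0, 6, 11].

χ(G) = 2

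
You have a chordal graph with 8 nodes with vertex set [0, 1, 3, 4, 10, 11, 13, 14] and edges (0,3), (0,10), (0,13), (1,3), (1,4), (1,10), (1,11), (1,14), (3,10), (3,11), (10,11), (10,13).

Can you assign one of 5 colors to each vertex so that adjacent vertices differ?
A valid 5-coloring: color 1: [4, 10, 14]; color 2: [0, 1]; color 3: [3, 13]; color 4: [11].
(χ(G) = 4 ≤ 5.)

Yes, G is 5-colorable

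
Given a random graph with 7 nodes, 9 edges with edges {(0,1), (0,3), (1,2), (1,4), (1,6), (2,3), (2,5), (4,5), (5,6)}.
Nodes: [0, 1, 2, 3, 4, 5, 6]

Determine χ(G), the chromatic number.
χ(G) = 2

Clique number ω(G) = 2 (lower bound: χ ≥ ω).
The graph is bipartite (no odd cycle), so 2 colors suffice: χ(G) = 2.
A valid 2-coloring: color 1: [1, 3, 5]; color 2: [0, 2, 4, 6].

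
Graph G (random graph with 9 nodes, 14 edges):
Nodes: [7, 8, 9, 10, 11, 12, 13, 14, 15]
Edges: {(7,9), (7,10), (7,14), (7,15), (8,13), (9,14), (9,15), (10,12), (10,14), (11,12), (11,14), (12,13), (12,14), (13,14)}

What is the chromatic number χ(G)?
Clique number ω(G) = 3 (lower bound: χ ≥ ω).
The clique on [7, 9, 14] has size 3, forcing χ ≥ 3, and the coloring below uses 3 colors, so χ(G) = 3.
A valid 3-coloring: color 1: [8, 14, 15]; color 2: [7, 12]; color 3: [9, 10, 11, 13].

χ(G) = 3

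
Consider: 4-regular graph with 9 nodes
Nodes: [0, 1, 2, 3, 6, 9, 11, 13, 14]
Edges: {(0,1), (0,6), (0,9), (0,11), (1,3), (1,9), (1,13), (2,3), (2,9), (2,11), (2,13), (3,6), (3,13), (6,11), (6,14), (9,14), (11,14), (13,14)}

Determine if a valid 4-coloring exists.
Yes, G is 4-colorable

A valid 4-coloring: color 1: [1, 2, 6]; color 2: [9, 11, 13]; color 3: [0, 3, 14].
(χ(G) = 3 ≤ 4.)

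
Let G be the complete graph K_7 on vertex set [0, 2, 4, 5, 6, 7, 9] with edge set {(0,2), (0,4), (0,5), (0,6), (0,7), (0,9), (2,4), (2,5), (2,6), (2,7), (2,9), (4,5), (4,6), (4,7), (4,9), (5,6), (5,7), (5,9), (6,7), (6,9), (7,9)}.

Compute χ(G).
χ(G) = 7

Clique number ω(G) = 7 (lower bound: χ ≥ ω).
The clique on [0, 2, 4, 5, 6, 7, 9] has size 7, forcing χ ≥ 7, and the coloring below uses 7 colors, so χ(G) = 7.
A valid 7-coloring: color 1: [4]; color 2: [2]; color 3: [0]; color 4: [7]; color 5: [6]; color 6: [9]; color 7: [5].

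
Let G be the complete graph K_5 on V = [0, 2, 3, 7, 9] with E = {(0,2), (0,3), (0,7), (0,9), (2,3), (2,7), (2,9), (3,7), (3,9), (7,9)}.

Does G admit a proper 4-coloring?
No, G is not 4-colorable

The clique on vertices [0, 2, 3, 7, 9] has size 5 > 4, so it alone needs 5 colors.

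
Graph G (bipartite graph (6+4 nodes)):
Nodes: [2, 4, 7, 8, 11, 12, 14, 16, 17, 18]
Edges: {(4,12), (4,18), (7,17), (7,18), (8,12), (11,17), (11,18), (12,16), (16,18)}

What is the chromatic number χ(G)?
Clique number ω(G) = 2 (lower bound: χ ≥ ω).
The graph is bipartite (no odd cycle), so 2 colors suffice: χ(G) = 2.
A valid 2-coloring: color 1: [2, 12, 14, 17, 18]; color 2: [4, 7, 8, 11, 16].

χ(G) = 2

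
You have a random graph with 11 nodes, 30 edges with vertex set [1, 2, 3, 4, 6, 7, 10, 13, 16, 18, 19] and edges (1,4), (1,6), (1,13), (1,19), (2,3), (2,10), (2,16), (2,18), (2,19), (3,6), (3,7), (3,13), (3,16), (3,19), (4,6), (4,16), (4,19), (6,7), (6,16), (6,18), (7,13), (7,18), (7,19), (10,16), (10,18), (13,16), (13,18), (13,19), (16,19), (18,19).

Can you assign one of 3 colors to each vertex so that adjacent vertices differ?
The clique on vertices [2, 3, 16, 19] has size 4 > 3, so it alone needs 4 colors.

No, G is not 3-colorable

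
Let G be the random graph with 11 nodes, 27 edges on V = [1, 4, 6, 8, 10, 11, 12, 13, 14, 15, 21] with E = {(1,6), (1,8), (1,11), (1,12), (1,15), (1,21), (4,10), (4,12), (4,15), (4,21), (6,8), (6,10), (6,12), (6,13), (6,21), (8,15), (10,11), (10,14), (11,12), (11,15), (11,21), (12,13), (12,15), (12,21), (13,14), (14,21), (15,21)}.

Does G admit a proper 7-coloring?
A valid 7-coloring: color 1: [8, 10, 12]; color 2: [13, 21]; color 3: [6, 14, 15]; color 4: [1, 4]; color 5: [11].
(χ(G) = 5 ≤ 7.)

Yes, G is 7-colorable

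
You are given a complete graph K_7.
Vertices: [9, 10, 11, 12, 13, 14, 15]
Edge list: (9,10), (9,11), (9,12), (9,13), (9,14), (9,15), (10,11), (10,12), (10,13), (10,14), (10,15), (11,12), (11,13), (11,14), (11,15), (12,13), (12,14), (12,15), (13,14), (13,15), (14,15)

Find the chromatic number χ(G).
χ(G) = 7

Clique number ω(G) = 7 (lower bound: χ ≥ ω).
The clique on [9, 10, 11, 12, 13, 14, 15] has size 7, forcing χ ≥ 7, and the coloring below uses 7 colors, so χ(G) = 7.
A valid 7-coloring: color 1: [9]; color 2: [12]; color 3: [11]; color 4: [15]; color 5: [14]; color 6: [10]; color 7: [13].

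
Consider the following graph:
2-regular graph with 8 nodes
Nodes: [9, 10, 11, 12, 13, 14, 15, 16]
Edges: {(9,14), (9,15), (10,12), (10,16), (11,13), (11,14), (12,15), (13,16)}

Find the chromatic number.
χ(G) = 2

Clique number ω(G) = 2 (lower bound: χ ≥ ω).
The graph is bipartite (no odd cycle), so 2 colors suffice: χ(G) = 2.
A valid 2-coloring: color 1: [9, 11, 12, 16]; color 2: [10, 13, 14, 15].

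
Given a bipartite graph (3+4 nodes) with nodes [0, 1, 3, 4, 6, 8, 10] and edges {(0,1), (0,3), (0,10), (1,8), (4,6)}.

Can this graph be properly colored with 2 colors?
Yes, G is 2-colorable

A valid 2-coloring: color 1: [0, 6, 8]; color 2: [1, 3, 4, 10].
(χ(G) = 2 ≤ 2.)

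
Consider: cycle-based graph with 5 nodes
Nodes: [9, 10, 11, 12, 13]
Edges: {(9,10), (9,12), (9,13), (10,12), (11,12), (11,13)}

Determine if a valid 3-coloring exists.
A valid 3-coloring: color 1: [12, 13]; color 2: [9, 11]; color 3: [10].
(χ(G) = 3 ≤ 3.)

Yes, G is 3-colorable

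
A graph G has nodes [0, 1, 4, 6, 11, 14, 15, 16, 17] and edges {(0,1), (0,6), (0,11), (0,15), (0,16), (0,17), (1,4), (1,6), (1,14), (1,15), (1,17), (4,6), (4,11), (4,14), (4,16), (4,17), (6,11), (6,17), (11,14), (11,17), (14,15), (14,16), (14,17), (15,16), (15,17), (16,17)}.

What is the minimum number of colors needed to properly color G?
Clique number ω(G) = 4 (lower bound: χ ≥ ω).
Odd cycle [6, 4, 14, 15, 0] needs 3 colors (χ ≥ 3).
Vertex 1 is adjacent to every vertex of [0, 4, 6, 14, 15], which already need 3 colors among themselves, so 1 needs a new color (χ ≥ 4).
Vertex 17 is adjacent to every vertex of [0, 1, 4, 6, 14, 15], which already need 4 colors among themselves, so 17 needs a new color (χ ≥ 5).
The coloring below uses 5 colors, so χ(G) = 5.
A valid 5-coloring: color 1: [17]; color 2: [4, 15]; color 3: [1, 11, 16]; color 4: [0, 14]; color 5: [6].

χ(G) = 5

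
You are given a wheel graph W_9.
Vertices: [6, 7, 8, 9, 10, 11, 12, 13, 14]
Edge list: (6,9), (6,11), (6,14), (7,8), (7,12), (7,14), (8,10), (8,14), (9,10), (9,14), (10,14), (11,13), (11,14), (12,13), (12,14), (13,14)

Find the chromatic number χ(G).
Clique number ω(G) = 3 (lower bound: χ ≥ ω).
The clique on [6, 9, 14] has size 3, forcing χ ≥ 3, and the coloring below uses 3 colors, so χ(G) = 3.
A valid 3-coloring: color 1: [14]; color 2: [6, 7, 10, 13]; color 3: [8, 9, 11, 12].

χ(G) = 3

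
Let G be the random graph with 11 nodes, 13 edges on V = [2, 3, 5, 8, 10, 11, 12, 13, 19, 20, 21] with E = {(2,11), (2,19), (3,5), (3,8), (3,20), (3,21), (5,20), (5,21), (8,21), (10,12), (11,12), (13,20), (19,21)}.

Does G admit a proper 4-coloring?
A valid 4-coloring: color 1: [3, 10, 11, 13, 19]; color 2: [2, 12, 20, 21]; color 3: [5, 8].
(χ(G) = 3 ≤ 4.)

Yes, G is 4-colorable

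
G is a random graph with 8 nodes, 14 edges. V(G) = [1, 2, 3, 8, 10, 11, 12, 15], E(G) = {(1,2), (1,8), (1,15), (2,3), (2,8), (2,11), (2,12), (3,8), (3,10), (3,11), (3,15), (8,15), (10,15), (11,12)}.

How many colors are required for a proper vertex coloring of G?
χ(G) = 3

Clique number ω(G) = 3 (lower bound: χ ≥ ω).
The clique on [1, 2, 8] has size 3, forcing χ ≥ 3, and the coloring below uses 3 colors, so χ(G) = 3.
A valid 3-coloring: color 1: [2, 15]; color 2: [1, 3, 12]; color 3: [8, 10, 11].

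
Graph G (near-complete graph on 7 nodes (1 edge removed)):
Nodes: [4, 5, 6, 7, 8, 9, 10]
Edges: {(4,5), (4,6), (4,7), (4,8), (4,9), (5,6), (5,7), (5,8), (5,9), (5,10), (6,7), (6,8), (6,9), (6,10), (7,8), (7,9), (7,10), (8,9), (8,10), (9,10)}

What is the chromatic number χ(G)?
χ(G) = 6

Clique number ω(G) = 6 (lower bound: χ ≥ ω).
The clique on [5, 6, 7, 8, 9, 10] has size 6, forcing χ ≥ 6, and the coloring below uses 6 colors, so χ(G) = 6.
A valid 6-coloring: color 1: [9]; color 2: [7]; color 3: [5]; color 4: [8]; color 5: [6]; color 6: [4, 10].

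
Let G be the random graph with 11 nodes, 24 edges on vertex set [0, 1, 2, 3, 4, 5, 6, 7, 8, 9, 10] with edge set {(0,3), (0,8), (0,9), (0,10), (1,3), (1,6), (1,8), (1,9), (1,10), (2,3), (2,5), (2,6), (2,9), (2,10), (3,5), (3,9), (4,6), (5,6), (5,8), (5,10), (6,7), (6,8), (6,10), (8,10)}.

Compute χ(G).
χ(G) = 4

Clique number ω(G) = 4 (lower bound: χ ≥ ω).
The clique on [1, 6, 8, 10] has size 4, forcing χ ≥ 4, and the coloring below uses 4 colors, so χ(G) = 4.
A valid 4-coloring: color 1: [3, 6]; color 2: [4, 7, 9, 10]; color 3: [2, 8]; color 4: [0, 1, 5].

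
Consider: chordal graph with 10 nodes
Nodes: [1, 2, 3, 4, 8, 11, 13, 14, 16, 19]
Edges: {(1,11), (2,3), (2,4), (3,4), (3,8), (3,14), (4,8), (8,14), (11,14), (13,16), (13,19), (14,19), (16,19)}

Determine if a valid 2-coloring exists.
The clique on vertices [3, 4, 8] has size 3 > 2, so it alone needs 3 colors.

No, G is not 2-colorable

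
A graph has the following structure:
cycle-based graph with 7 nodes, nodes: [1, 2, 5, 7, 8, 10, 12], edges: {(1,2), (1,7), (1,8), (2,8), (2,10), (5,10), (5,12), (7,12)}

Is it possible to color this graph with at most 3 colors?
A valid 3-coloring: color 1: [1, 10, 12]; color 2: [2, 5, 7]; color 3: [8].
(χ(G) = 3 ≤ 3.)

Yes, G is 3-colorable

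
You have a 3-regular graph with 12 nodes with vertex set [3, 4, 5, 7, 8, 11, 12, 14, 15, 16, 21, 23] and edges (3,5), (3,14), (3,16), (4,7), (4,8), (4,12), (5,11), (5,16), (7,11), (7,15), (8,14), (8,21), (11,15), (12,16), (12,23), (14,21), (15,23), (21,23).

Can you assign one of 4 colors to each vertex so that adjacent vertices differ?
Yes, G is 4-colorable

A valid 4-coloring: color 1: [5, 7, 14, 23]; color 2: [4, 15, 16, 21]; color 3: [3, 8, 11, 12].
(χ(G) = 3 ≤ 4.)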